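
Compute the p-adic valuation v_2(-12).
v_2(-12) = 2

v_2(n) is the largest exponent k such that 2^k divides n. Factor out: -12 = -2^2 · 3. (Sign doesn't affect v_p.) So v_2(-12) = 2.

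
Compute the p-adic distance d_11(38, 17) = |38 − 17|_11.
d_11(38, 17) = 1

Step 1 — x − y = 38 − 17 = 21. Step 2 — v_11(21) = 0 (factor: 21 = (11^0 · 21); the sign does not affect v_p). Step 3 — |x − y|_11 = 11^{0} = 1.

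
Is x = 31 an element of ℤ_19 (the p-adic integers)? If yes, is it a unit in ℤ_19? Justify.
x ∈ ℤ_19^× (unit); v_19(x) = 0

ℤ_19 = {x ∈ ℚ_19 : v_19(x) ≥ 0} and ℤ_19^× = {x ∈ ℤ_19 : v_19(x) = 0}. Here v_19(31) = v_19(num) − v_19(den) = 0; compare against these criteria.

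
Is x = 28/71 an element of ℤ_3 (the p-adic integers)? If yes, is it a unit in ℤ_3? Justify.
x ∈ ℤ_3^× (unit); v_3(x) = 0

ℤ_3 = {x ∈ ℚ_3 : v_3(x) ≥ 0} and ℤ_3^× = {x ∈ ℤ_3 : v_3(x) = 0}. Here v_3(28/71) = v_3(num) − v_3(den) = 0; compare against these criteria.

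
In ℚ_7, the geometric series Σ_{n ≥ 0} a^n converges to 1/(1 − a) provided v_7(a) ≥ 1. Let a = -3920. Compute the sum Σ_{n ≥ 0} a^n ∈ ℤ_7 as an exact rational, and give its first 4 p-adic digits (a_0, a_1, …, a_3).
Σ a^n = 1/(1 − a) = 1/3921;  first 4 digits = (1, 0, 4, 2)

v_7(a) = 2 ≥ 1, so the series converges in ℤ_7 to 1/(1 − a) = 1/(1 − (-3920)) = 1/3921. Expand this rational in ℤ_7: compute digits iteratively via d_i = x_i mod 7, x_{i+1} = (x_i − d_i)/7. The first 4 digits are (1, 0, 4, 2).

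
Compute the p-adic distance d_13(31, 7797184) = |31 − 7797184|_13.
d_13(31, 7797184) = 1/371293

Step 1 — x − y = 31 − 7797184 = -7797153. Step 2 — v_13(-7797153) = 5 (factor: -7797153 = −(13^5 · 21); the sign does not affect v_p). Step 3 — |x − y|_13 = 13^{-5} = 1/371293.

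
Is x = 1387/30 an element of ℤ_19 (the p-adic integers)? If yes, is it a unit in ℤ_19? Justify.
x ∈ ℤ_19 but not a unit; v_19(x) = 1 > 0

ℤ_19 = {x ∈ ℚ_19 : v_19(x) ≥ 0} and ℤ_19^× = {x ∈ ℤ_19 : v_19(x) = 0}. Here v_19(1387/30) = v_19(num) − v_19(den) = 1; compare against these criteria.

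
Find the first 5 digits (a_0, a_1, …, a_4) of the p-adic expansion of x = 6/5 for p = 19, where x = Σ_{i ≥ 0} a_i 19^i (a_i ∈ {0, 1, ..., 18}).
(a_0, …, a_4) = (5, 15, 3, 15, 3)

v_19(6/5) = 0 (numerator and denominator both coprime to 19), so x ∈ ℤ_19^×. Compute digits iteratively via a_i = x_i mod 19, x_{i+1} = (x_i − a_i)/19, with x_0 = x:
  x_0 = 6/5;  a_0 = 5;  x_1 = (x_0 − 5)/19 = -1/5
  x_1 = -1/5;  a_1 = 15;  x_2 = (x_1 − 15)/19 = -4/5
  x_2 = -4/5;  a_2 = 3;  x_3 = (x_2 − 3)/19 = -1/5
  x_3 = -1/5;  a_3 = 15;  x_4 = (x_3 − 15)/19 = -4/5
  x_4 = -4/5;  a_4 = 3;  x_5 = (x_4 − 3)/19 = -1/5
Digits: (5, 15, 3, 15, 3).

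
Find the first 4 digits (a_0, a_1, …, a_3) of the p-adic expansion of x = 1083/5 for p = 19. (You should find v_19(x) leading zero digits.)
(a_0, …, a_3) = (0, 0, 12, 7)

v_19(1083/5) = 2, so a_0 = ... = a_1 = 0. Factor out: x = 19^2 · u with u = 3/5 a unit in ℤ_19. Expand u iteratively via a_{v+i} = u_i mod 19, u_{i+1} = (u_i − a_{v+i})/19:
  u_0 = 3/5;  a_2 = 12;  u_1 = (u_0 − 12)/19 = -3/5
  u_1 = -3/5;  a_3 = 7;  u_2 = (u_1 − 7)/19 = -2/5
Digits: (0, 0, 12, 7).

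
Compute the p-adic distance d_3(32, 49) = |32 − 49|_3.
d_3(32, 49) = 1

Step 1 — x − y = 32 − 49 = -17. Step 2 — v_3(-17) = 0 (factor: -17 = −(3^0 · 17); the sign does not affect v_p). Step 3 — |x − y|_3 = 3^{0} = 1.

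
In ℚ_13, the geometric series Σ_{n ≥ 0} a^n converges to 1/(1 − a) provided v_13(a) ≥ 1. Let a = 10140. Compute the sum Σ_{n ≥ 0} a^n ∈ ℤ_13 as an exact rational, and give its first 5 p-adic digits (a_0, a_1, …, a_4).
Σ a^n = 1/(1 − a) = -1/10139;  first 5 digits = (1, 0, 8, 4, 12)

v_13(a) = 2 ≥ 1, so the series converges in ℤ_13 to 1/(1 − a) = 1/(1 − 10140) = -1/10139. Expand this rational in ℤ_13: compute digits iteratively via d_i = x_i mod 13, x_{i+1} = (x_i − d_i)/13. The first 5 digits are (1, 0, 8, 4, 12).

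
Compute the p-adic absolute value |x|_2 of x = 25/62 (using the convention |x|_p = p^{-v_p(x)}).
|25/62|_2 = 2

Step 1 — compute v_2(x) by factoring powers of 2 out of the numerator and denominator: v_2(25/62) = -1. Step 2 — apply |x|_p = p^{-v_p(x)} = 2^{1} = 2.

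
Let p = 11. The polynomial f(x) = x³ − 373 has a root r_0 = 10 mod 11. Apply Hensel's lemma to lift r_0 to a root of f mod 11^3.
r_2 = 285 (mod 1331)

Hensel: r_{i+1} = r_i − f(r_i)/f′(r_i) mod 11^{i+2}, where f′(x) = 3x². Iterate:
  r_0 = 10 (mod 11)
  r_1 = 43 (mod 121)
  r_2 = 285 (mod 1331)
Final: r = 285 with f(r) ≡ 0 mod 11^3.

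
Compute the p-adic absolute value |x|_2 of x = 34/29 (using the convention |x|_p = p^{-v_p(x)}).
|34/29|_2 = 1/2

Step 1 — compute v_2(x) by factoring powers of 2 out of the numerator and denominator: v_2(34/29) = 1. Step 2 — apply |x|_p = p^{-v_p(x)} = 2^{-1} = 1/2.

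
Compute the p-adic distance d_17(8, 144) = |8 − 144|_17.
d_17(8, 144) = 1/17

Step 1 — x − y = 8 − 144 = -136. Step 2 — v_17(-136) = 1 (factor: -136 = −(17^1 · 8); the sign does not affect v_p). Step 3 — |x − y|_17 = 17^{-1} = 1/17.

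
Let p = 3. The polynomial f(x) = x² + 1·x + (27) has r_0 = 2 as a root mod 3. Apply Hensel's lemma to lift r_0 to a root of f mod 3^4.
r_3 = 26 (mod 81)

Hensel: r_{i+1} = r_i − f(r_i)·(f′(r_i))^{-1} mod 3^{i+2}, f′(x) = 2x + 1. Iterate:
  r_0 = 2 (mod 3)
  r_1 = 8 (mod 9)
  r_2 = 26 (mod 27)
  r_3 = 26 (mod 81)
Final: r = 26 satisfies f(r) ≡ 0 mod 3^4.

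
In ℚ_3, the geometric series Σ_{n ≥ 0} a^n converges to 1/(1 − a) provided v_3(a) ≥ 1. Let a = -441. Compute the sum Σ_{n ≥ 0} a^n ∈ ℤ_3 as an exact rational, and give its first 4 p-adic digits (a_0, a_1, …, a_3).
Σ a^n = 1/(1 − a) = 1/442;  first 4 digits = (1, 0, 2, 1)

v_3(a) = 2 ≥ 1, so the series converges in ℤ_3 to 1/(1 − a) = 1/(1 − (-441)) = 1/442. Expand this rational in ℤ_3: compute digits iteratively via d_i = x_i mod 3, x_{i+1} = (x_i − d_i)/3. The first 4 digits are (1, 0, 2, 1).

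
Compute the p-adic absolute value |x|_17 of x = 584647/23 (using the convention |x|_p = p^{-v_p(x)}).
|584647/23|_17 = 1/83521

Step 1 — compute v_17(x) by factoring powers of 17 out of the numerator and denominator: v_17(584647/23) = 4. Step 2 — apply |x|_p = p^{-v_p(x)} = 17^{-4} = 1/83521.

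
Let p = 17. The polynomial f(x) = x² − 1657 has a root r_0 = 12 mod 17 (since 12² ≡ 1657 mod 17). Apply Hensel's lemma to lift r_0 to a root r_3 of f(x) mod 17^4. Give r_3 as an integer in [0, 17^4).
r_3 = 76937 (mod 83521)

Hensel's recurrence: r_{i+1} = r_i − f(r_i)·(f′(r_i))^{-1} mod 17^{i+2}, with f′(x) = 2x. Iterate:
  r_0 = 12 (mod 17)
  r_1 = 63 (mod 289)
  r_2 = 3242 (mod 4913)
  r_3 = 76937 (mod 83521)
Final: r_3 = 76937, and one checks f(r_3) ≡ 0 mod 17^4.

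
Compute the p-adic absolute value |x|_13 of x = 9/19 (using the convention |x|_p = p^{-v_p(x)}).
|9/19|_13 = 1

Step 1 — compute v_13(x) by factoring powers of 13 out of the numerator and denominator: v_13(9/19) = 0. Step 2 — apply |x|_p = p^{-v_p(x)} = 13^{0} = 1.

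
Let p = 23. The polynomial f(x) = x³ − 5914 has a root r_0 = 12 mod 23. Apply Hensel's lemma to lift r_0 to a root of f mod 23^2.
r_1 = 127 (mod 529)

Hensel: r_{i+1} = r_i − f(r_i)/f′(r_i) mod 23^{i+2}, where f′(x) = 3x². Iterate:
  r_0 = 12 (mod 23)
  r_1 = 127 (mod 529)
Final: r = 127 with f(r) ≡ 0 mod 23^2.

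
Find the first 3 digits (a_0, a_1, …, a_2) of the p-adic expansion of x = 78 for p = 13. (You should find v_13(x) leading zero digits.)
(a_0, …, a_2) = (0, 6, 0)

v_13(78) = 1, so a_0 = ... = a_0 = 0. Factor out: x = 13^1 · u with u = 6 a unit in ℤ_13. Expand u iteratively via a_{v+i} = u_i mod 13, u_{i+1} = (u_i − a_{v+i})/13:
  u_0 = 6;  a_1 = 6;  u_1 = (u_0 − 6)/13 = 0
  u_1 = 0;  a_2 = 0;  u_2 = (u_1 − 0)/13 = 0
Digits: (0, 6, 0).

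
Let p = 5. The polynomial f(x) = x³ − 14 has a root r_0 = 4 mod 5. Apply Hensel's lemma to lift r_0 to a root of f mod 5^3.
r_2 = 29 (mod 125)

Hensel: r_{i+1} = r_i − f(r_i)/f′(r_i) mod 5^{i+2}, where f′(x) = 3x². Iterate:
  r_0 = 4 (mod 5)
  r_1 = 4 (mod 25)
  r_2 = 29 (mod 125)
Final: r = 29 with f(r) ≡ 0 mod 5^3.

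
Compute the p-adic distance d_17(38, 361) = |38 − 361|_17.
d_17(38, 361) = 1/17

Step 1 — x − y = 38 − 361 = -323. Step 2 — v_17(-323) = 1 (factor: -323 = −(17^1 · 19); the sign does not affect v_p). Step 3 — |x − y|_17 = 17^{-1} = 1/17.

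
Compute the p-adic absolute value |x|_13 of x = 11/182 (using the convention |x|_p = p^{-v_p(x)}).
|11/182|_13 = 13

Step 1 — compute v_13(x) by factoring powers of 13 out of the numerator and denominator: v_13(11/182) = -1. Step 2 — apply |x|_p = p^{-v_p(x)} = 13^{1} = 13.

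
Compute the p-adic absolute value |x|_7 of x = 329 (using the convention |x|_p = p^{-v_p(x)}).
|329|_7 = 1/7

Step 1 — compute v_7(x) by factoring powers of 7 out of the numerator and denominator: v_7(329) = 1. Step 2 — apply |x|_p = p^{-v_p(x)} = 7^{-1} = 1/7.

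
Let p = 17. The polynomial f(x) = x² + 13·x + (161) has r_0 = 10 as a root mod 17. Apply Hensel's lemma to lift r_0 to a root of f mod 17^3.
r_2 = 4447 (mod 4913)

Hensel: r_{i+1} = r_i − f(r_i)·(f′(r_i))^{-1} mod 17^{i+2}, f′(x) = 2x + 13. Iterate:
  r_0 = 10 (mod 17)
  r_1 = 112 (mod 289)
  r_2 = 4447 (mod 4913)
Final: r = 4447 satisfies f(r) ≡ 0 mod 17^3.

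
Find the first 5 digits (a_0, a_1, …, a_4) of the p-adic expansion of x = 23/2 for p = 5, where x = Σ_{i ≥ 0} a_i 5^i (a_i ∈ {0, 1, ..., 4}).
(a_0, …, a_4) = (4, 4, 2, 2, 2)

v_5(23/2) = 0 (numerator and denominator both coprime to 5), so x ∈ ℤ_5^×. Compute digits iteratively via a_i = x_i mod 5, x_{i+1} = (x_i − a_i)/5, with x_0 = x:
  x_0 = 23/2;  a_0 = 4;  x_1 = (x_0 − 4)/5 = 3/2
  x_1 = 3/2;  a_1 = 4;  x_2 = (x_1 − 4)/5 = -1/2
  x_2 = -1/2;  a_2 = 2;  x_3 = (x_2 − 2)/5 = -1/2
  x_3 = -1/2;  a_3 = 2;  x_4 = (x_3 − 2)/5 = -1/2
  x_4 = -1/2;  a_4 = 2;  x_5 = (x_4 − 2)/5 = -1/2
Digits: (4, 4, 2, 2, 2).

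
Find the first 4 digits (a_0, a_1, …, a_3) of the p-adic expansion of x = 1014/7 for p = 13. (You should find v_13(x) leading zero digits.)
(a_0, …, a_3) = (0, 0, 12, 1)

v_13(1014/7) = 2, so a_0 = ... = a_1 = 0. Factor out: x = 13^2 · u with u = 6/7 a unit in ℤ_13. Expand u iteratively via a_{v+i} = u_i mod 13, u_{i+1} = (u_i − a_{v+i})/13:
  u_0 = 6/7;  a_2 = 12;  u_1 = (u_0 − 12)/13 = -6/7
  u_1 = -6/7;  a_3 = 1;  u_2 = (u_1 − 1)/13 = -1/7
Digits: (0, 0, 12, 1).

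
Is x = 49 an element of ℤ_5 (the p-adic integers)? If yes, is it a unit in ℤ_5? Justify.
x ∈ ℤ_5^× (unit); v_5(x) = 0

ℤ_5 = {x ∈ ℚ_5 : v_5(x) ≥ 0} and ℤ_5^× = {x ∈ ℤ_5 : v_5(x) = 0}. Here v_5(49) = v_5(num) − v_5(den) = 0; compare against these criteria.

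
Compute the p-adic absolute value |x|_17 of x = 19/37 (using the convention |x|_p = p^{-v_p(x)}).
|19/37|_17 = 1

Step 1 — compute v_17(x) by factoring powers of 17 out of the numerator and denominator: v_17(19/37) = 0. Step 2 — apply |x|_p = p^{-v_p(x)} = 17^{0} = 1.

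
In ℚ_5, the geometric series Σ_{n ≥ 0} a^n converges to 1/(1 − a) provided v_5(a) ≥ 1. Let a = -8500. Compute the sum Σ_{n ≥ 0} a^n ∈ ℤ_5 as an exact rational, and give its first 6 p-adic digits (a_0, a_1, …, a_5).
Σ a^n = 1/(1 − a) = 1/8501;  first 6 digits = (1, 0, 0, 2, 1, 2)

v_5(a) = 3 ≥ 1, so the series converges in ℤ_5 to 1/(1 − a) = 1/(1 − (-8500)) = 1/8501. Expand this rational in ℤ_5: compute digits iteratively via d_i = x_i mod 5, x_{i+1} = (x_i − d_i)/5. The first 6 digits are (1, 0, 0, 2, 1, 2).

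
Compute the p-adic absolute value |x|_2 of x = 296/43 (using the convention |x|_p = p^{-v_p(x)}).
|296/43|_2 = 1/8

Step 1 — compute v_2(x) by factoring powers of 2 out of the numerator and denominator: v_2(296/43) = 3. Step 2 — apply |x|_p = p^{-v_p(x)} = 2^{-3} = 1/8.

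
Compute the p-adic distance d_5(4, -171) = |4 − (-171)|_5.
d_5(4, -171) = 1/25

Step 1 — x − y = 4 − (-171) = 175. Step 2 — v_5(175) = 2 (factor: 175 = (5^2 · 7); the sign does not affect v_p). Step 3 — |x − y|_5 = 5^{-2} = 1/25.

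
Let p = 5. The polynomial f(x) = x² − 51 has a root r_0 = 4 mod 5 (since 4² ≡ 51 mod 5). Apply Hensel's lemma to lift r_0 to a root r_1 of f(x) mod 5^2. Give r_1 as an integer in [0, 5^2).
r_1 = 24 (mod 25)

Hensel's recurrence: r_{i+1} = r_i − f(r_i)·(f′(r_i))^{-1} mod 5^{i+2}, with f′(x) = 2x. Iterate:
  r_0 = 4 (mod 5)
  r_1 = 24 (mod 25)
Final: r_1 = 24, and one checks f(r_1) ≡ 0 mod 5^2.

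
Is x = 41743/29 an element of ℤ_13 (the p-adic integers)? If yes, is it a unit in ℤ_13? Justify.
x ∈ ℤ_13 but not a unit; v_13(x) = 3 > 0

ℤ_13 = {x ∈ ℚ_13 : v_13(x) ≥ 0} and ℤ_13^× = {x ∈ ℤ_13 : v_13(x) = 0}. Here v_13(41743/29) = v_13(num) − v_13(den) = 3; compare against these criteria.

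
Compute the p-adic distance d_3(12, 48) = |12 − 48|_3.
d_3(12, 48) = 1/9

Step 1 — x − y = 12 − 48 = -36. Step 2 — v_3(-36) = 2 (factor: -36 = −(3^2 · 4); the sign does not affect v_p). Step 3 — |x − y|_3 = 3^{-2} = 1/9.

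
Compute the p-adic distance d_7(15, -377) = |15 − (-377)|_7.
d_7(15, -377) = 1/49

Step 1 — x − y = 15 − (-377) = 392. Step 2 — v_7(392) = 2 (factor: 392 = (7^2 · 8); the sign does not affect v_p). Step 3 — |x − y|_7 = 7^{-2} = 1/49.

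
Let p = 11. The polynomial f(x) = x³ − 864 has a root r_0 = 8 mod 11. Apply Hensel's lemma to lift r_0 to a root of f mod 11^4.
r_3 = 7048 (mod 14641)

Hensel: r_{i+1} = r_i − f(r_i)/f′(r_i) mod 11^{i+2}, where f′(x) = 3x². Iterate:
  r_0 = 8 (mod 11)
  r_1 = 30 (mod 121)
  r_2 = 393 (mod 1331)
  r_3 = 7048 (mod 14641)
Final: r = 7048 with f(r) ≡ 0 mod 11^4.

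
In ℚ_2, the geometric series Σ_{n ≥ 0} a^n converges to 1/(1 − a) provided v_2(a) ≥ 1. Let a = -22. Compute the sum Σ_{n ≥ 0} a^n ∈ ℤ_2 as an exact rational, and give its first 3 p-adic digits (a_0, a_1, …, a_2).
Σ a^n = 1/(1 − a) = 1/23;  first 3 digits = (1, 1, 1)

v_2(a) = 1 ≥ 1, so the series converges in ℤ_2 to 1/(1 − a) = 1/(1 − (-22)) = 1/23. Expand this rational in ℤ_2: compute digits iteratively via d_i = x_i mod 2, x_{i+1} = (x_i − d_i)/2. The first 3 digits are (1, 1, 1).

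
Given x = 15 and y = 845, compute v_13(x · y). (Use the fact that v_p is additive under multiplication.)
v_13(12675) = 2

v_p(x) = 0 (factor: 15 = 13^0 · 15); v_p(y) = 2 (factor: 845 = 13^2 · 5). Additivity: v_p(xy) = v_p(x) + v_p(y) = 0 + 2 = 2. (Direct check: xy = 12675 = 13^2 · (75).)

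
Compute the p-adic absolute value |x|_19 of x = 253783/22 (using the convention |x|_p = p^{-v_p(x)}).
|253783/22|_19 = 1/6859

Step 1 — compute v_19(x) by factoring powers of 19 out of the numerator and denominator: v_19(253783/22) = 3. Step 2 — apply |x|_p = p^{-v_p(x)} = 19^{-3} = 1/6859.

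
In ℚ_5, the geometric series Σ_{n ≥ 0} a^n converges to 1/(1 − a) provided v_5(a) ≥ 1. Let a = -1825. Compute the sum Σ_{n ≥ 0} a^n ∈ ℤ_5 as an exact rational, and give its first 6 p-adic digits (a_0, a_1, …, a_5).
Σ a^n = 1/(1 − a) = 1/1826;  first 6 digits = (1, 0, 2, 0, 1, 0)

v_5(a) = 2 ≥ 1, so the series converges in ℤ_5 to 1/(1 − a) = 1/(1 − (-1825)) = 1/1826. Expand this rational in ℤ_5: compute digits iteratively via d_i = x_i mod 5, x_{i+1} = (x_i − d_i)/5. The first 6 digits are (1, 0, 2, 0, 1, 0).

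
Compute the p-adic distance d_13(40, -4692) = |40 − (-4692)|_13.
d_13(40, -4692) = 1/169

Step 1 — x − y = 40 − (-4692) = 4732. Step 2 — v_13(4732) = 2 (factor: 4732 = (13^2 · 28); the sign does not affect v_p). Step 3 — |x − y|_13 = 13^{-2} = 1/169.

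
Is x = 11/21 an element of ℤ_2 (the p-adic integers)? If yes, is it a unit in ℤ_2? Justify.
x ∈ ℤ_2^× (unit); v_2(x) = 0

ℤ_2 = {x ∈ ℚ_2 : v_2(x) ≥ 0} and ℤ_2^× = {x ∈ ℤ_2 : v_2(x) = 0}. Here v_2(11/21) = v_2(num) − v_2(den) = 0; compare against these criteria.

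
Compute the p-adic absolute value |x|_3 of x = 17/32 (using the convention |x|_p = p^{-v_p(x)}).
|17/32|_3 = 1

Step 1 — compute v_3(x) by factoring powers of 3 out of the numerator and denominator: v_3(17/32) = 0. Step 2 — apply |x|_p = p^{-v_p(x)} = 3^{0} = 1.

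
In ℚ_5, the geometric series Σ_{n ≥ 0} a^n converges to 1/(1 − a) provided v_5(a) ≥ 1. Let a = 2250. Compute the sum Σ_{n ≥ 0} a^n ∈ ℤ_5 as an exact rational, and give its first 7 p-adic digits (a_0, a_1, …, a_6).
Σ a^n = 1/(1 − a) = -1/2249;  first 7 digits = (1, 0, 0, 3, 3, 0, 4)

v_5(a) = 3 ≥ 1, so the series converges in ℤ_5 to 1/(1 − a) = 1/(1 − 2250) = -1/2249. Expand this rational in ℤ_5: compute digits iteratively via d_i = x_i mod 5, x_{i+1} = (x_i − d_i)/5. The first 7 digits are (1, 0, 0, 3, 3, 0, 4).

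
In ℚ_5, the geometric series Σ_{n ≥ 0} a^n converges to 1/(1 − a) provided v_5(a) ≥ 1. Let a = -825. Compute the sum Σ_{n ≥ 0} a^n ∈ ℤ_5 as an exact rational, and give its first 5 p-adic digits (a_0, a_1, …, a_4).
Σ a^n = 1/(1 − a) = 1/826;  first 5 digits = (1, 0, 2, 3, 2)

v_5(a) = 2 ≥ 1, so the series converges in ℤ_5 to 1/(1 − a) = 1/(1 − (-825)) = 1/826. Expand this rational in ℤ_5: compute digits iteratively via d_i = x_i mod 5, x_{i+1} = (x_i − d_i)/5. The first 5 digits are (1, 0, 2, 3, 2).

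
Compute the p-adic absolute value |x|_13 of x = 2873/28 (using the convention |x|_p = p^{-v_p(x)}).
|2873/28|_13 = 1/169

Step 1 — compute v_13(x) by factoring powers of 13 out of the numerator and denominator: v_13(2873/28) = 2. Step 2 — apply |x|_p = p^{-v_p(x)} = 13^{-2} = 1/169.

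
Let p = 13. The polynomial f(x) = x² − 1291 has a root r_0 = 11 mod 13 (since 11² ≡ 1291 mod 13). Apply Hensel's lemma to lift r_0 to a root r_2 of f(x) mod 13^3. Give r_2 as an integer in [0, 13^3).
r_2 = 1493 (mod 2197)

Hensel's recurrence: r_{i+1} = r_i − f(r_i)·(f′(r_i))^{-1} mod 13^{i+2}, with f′(x) = 2x. Iterate:
  r_0 = 11 (mod 13)
  r_1 = 141 (mod 169)
  r_2 = 1493 (mod 2197)
Final: r_2 = 1493, and one checks f(r_2) ≡ 0 mod 13^3.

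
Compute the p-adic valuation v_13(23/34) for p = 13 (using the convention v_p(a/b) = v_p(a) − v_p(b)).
v_13(23/34) = 0

Factor powers of 13 from the numerator and denominator of the reduced fraction: 23 = 13^0 · 23 and 34 = 13^0 · 34. Apply v_p(a/b) = v_p(a) − v_p(b): v_13(23/34) = 0 − 0 = 0.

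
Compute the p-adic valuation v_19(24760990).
v_19(24760990) = 5

v_19(n) is the largest exponent k such that 19^k divides n. Factor out: 24760990 = 19^5 · 10. (Sign doesn't affect v_p.) So v_19(24760990) = 5.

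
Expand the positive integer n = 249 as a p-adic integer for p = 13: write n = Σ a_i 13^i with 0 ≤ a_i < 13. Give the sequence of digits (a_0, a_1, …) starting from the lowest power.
(a_0, a_1, …) = (2, 6, 1)

Repeated division by 13 gives the digits low-to-high: 249 = 2 + 6·13^1 + 1·13^2. Digit sequence: (2, 6, 1).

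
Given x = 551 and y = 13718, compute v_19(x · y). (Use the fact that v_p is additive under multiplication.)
v_19(7558618) = 4

v_p(x) = 1 (factor: 551 = 19^1 · 29); v_p(y) = 3 (factor: 13718 = 19^3 · 2). Additivity: v_p(xy) = v_p(x) + v_p(y) = 1 + 3 = 4. (Direct check: xy = 7558618 = 19^4 · (58).)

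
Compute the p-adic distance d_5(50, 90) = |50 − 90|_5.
d_5(50, 90) = 1/5

Step 1 — x − y = 50 − 90 = -40. Step 2 — v_5(-40) = 1 (factor: -40 = −(5^1 · 8); the sign does not affect v_p). Step 3 — |x − y|_5 = 5^{-1} = 1/5.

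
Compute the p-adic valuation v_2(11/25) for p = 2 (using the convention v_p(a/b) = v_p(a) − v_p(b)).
v_2(11/25) = 0

Factor powers of 2 from the numerator and denominator of the reduced fraction: 11 = 2^0 · 11 and 25 = 2^0 · 25. Apply v_p(a/b) = v_p(a) − v_p(b): v_2(11/25) = 0 − 0 = 0.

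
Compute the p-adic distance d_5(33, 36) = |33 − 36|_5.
d_5(33, 36) = 1

Step 1 — x − y = 33 − 36 = -3. Step 2 — v_5(-3) = 0 (factor: -3 = −(5^0 · 3); the sign does not affect v_p). Step 3 — |x − y|_5 = 5^{0} = 1.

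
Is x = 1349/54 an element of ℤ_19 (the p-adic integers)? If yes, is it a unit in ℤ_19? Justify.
x ∈ ℤ_19 but not a unit; v_19(x) = 1 > 0

ℤ_19 = {x ∈ ℚ_19 : v_19(x) ≥ 0} and ℤ_19^× = {x ∈ ℤ_19 : v_19(x) = 0}. Here v_19(1349/54) = v_19(num) − v_19(den) = 1; compare against these criteria.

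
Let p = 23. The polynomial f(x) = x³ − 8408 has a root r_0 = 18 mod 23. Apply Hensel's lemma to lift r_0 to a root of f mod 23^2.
r_1 = 271 (mod 529)

Hensel: r_{i+1} = r_i − f(r_i)/f′(r_i) mod 23^{i+2}, where f′(x) = 3x². Iterate:
  r_0 = 18 (mod 23)
  r_1 = 271 (mod 529)
Final: r = 271 with f(r) ≡ 0 mod 23^2.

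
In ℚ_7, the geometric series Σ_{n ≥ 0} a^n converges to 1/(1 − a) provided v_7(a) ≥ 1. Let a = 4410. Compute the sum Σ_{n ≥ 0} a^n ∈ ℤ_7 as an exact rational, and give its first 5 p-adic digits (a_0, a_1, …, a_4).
Σ a^n = 1/(1 − a) = -1/4409;  first 5 digits = (1, 0, 6, 5, 2)

v_7(a) = 2 ≥ 1, so the series converges in ℤ_7 to 1/(1 − a) = 1/(1 − 4410) = -1/4409. Expand this rational in ℤ_7: compute digits iteratively via d_i = x_i mod 7, x_{i+1} = (x_i − d_i)/7. The first 5 digits are (1, 0, 6, 5, 2).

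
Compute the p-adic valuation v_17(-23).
v_17(-23) = 0

v_17(n) is the largest exponent k such that 17^k divides n. Factor out: -23 = -17^0 · 23. (Sign doesn't affect v_p.) So v_17(-23) = 0.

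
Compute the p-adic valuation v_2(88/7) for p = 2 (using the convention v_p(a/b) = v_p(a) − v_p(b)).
v_2(88/7) = 3

Factor powers of 2 from the numerator and denominator of the reduced fraction: 88 = 2^3 · 11 and 7 = 2^0 · 7. Apply v_p(a/b) = v_p(a) − v_p(b): v_2(88/7) = 3 − 0 = 3.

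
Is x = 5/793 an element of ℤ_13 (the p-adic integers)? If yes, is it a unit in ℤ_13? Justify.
x ∉ ℤ_13 (v_13(x) = -1 < 0)

ℤ_13 = {x ∈ ℚ_13 : v_13(x) ≥ 0} and ℤ_13^× = {x ∈ ℤ_13 : v_13(x) = 0}. Here v_13(5/793) = v_13(num) − v_13(den) = -1; compare against these criteria.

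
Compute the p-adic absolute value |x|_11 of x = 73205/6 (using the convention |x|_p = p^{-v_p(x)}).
|73205/6|_11 = 1/14641

Step 1 — compute v_11(x) by factoring powers of 11 out of the numerator and denominator: v_11(73205/6) = 4. Step 2 — apply |x|_p = p^{-v_p(x)} = 11^{-4} = 1/14641.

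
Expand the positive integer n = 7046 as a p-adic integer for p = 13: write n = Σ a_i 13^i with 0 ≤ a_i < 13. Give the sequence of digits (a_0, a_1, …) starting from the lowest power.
(a_0, a_1, …) = (0, 9, 2, 3)

Repeated division by 13 gives the digits low-to-high: 7046 = 9·13^1 + 2·13^2 + 3·13^3. Digit sequence: (0, 9, 2, 3).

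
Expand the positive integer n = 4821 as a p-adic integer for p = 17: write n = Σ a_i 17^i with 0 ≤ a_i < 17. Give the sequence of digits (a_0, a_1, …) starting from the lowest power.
(a_0, a_1, …) = (10, 11, 16)

Repeated division by 17 gives the digits low-to-high: 4821 = 10 + 11·17^1 + 16·17^2. Digit sequence: (10, 11, 16).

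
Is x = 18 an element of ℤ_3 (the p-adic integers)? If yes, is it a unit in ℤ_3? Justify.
x ∈ ℤ_3 but not a unit; v_3(x) = 2 > 0

ℤ_3 = {x ∈ ℚ_3 : v_3(x) ≥ 0} and ℤ_3^× = {x ∈ ℤ_3 : v_3(x) = 0}. Here v_3(18) = v_3(num) − v_3(den) = 2; compare against these criteria.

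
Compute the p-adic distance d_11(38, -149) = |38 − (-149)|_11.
d_11(38, -149) = 1/11

Step 1 — x − y = 38 − (-149) = 187. Step 2 — v_11(187) = 1 (factor: 187 = (11^1 · 17); the sign does not affect v_p). Step 3 — |x − y|_11 = 11^{-1} = 1/11.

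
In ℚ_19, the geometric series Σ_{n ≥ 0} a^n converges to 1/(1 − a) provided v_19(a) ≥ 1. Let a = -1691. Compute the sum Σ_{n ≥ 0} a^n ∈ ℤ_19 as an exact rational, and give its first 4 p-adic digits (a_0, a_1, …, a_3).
Σ a^n = 1/(1 − a) = 1/1692;  first 4 digits = (1, 6, 12, 5)

v_19(a) = 1 ≥ 1, so the series converges in ℤ_19 to 1/(1 − a) = 1/(1 − (-1691)) = 1/1692. Expand this rational in ℤ_19: compute digits iteratively via d_i = x_i mod 19, x_{i+1} = (x_i − d_i)/19. The first 4 digits are (1, 6, 12, 5).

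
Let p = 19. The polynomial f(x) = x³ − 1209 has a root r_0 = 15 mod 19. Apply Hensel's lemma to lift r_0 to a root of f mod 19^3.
r_2 = 2542 (mod 6859)

Hensel: r_{i+1} = r_i − f(r_i)/f′(r_i) mod 19^{i+2}, where f′(x) = 3x². Iterate:
  r_0 = 15 (mod 19)
  r_1 = 15 (mod 361)
  r_2 = 2542 (mod 6859)
Final: r = 2542 with f(r) ≡ 0 mod 19^3.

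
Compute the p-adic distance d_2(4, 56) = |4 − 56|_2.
d_2(4, 56) = 1/4

Step 1 — x − y = 4 − 56 = -52. Step 2 — v_2(-52) = 2 (factor: -52 = −(2^2 · 13); the sign does not affect v_p). Step 3 — |x − y|_2 = 2^{-2} = 1/4.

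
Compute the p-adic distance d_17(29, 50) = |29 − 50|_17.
d_17(29, 50) = 1

Step 1 — x − y = 29 − 50 = -21. Step 2 — v_17(-21) = 0 (factor: -21 = −(17^0 · 21); the sign does not affect v_p). Step 3 — |x − y|_17 = 17^{0} = 1.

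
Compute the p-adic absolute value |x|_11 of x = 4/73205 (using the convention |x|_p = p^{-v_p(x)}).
|4/73205|_11 = 14641

Step 1 — compute v_11(x) by factoring powers of 11 out of the numerator and denominator: v_11(4/73205) = -4. Step 2 — apply |x|_p = p^{-v_p(x)} = 11^{4} = 14641.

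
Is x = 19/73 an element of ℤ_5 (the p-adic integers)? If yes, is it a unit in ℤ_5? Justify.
x ∈ ℤ_5^× (unit); v_5(x) = 0

ℤ_5 = {x ∈ ℚ_5 : v_5(x) ≥ 0} and ℤ_5^× = {x ∈ ℤ_5 : v_5(x) = 0}. Here v_5(19/73) = v_5(num) − v_5(den) = 0; compare against these criteria.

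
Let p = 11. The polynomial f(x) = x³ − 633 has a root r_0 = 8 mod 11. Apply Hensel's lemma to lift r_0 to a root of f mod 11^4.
r_3 = 9083 (mod 14641)

Hensel: r_{i+1} = r_i − f(r_i)/f′(r_i) mod 11^{i+2}, where f′(x) = 3x². Iterate:
  r_0 = 8 (mod 11)
  r_1 = 8 (mod 121)
  r_2 = 1097 (mod 1331)
  r_3 = 9083 (mod 14641)
Final: r = 9083 with f(r) ≡ 0 mod 11^4.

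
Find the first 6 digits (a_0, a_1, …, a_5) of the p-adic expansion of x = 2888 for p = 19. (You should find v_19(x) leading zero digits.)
(a_0, …, a_5) = (0, 0, 8, 0, 0, 0)

v_19(2888) = 2, so a_0 = ... = a_1 = 0. Factor out: x = 19^2 · u with u = 8 a unit in ℤ_19. Expand u iteratively via a_{v+i} = u_i mod 19, u_{i+1} = (u_i − a_{v+i})/19:
  u_0 = 8;  a_2 = 8;  u_1 = (u_0 − 8)/19 = 0
  u_1 = 0;  a_3 = 0;  u_2 = (u_1 − 0)/19 = 0
  u_2 = 0;  a_4 = 0;  u_3 = (u_2 − 0)/19 = 0
  u_3 = 0;  a_5 = 0;  u_4 = (u_3 − 0)/19 = 0
Digits: (0, 0, 8, 0, 0, 0).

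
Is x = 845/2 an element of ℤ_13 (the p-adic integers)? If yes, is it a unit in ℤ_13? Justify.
x ∈ ℤ_13 but not a unit; v_13(x) = 2 > 0

ℤ_13 = {x ∈ ℚ_13 : v_13(x) ≥ 0} and ℤ_13^× = {x ∈ ℤ_13 : v_13(x) = 0}. Here v_13(845/2) = v_13(num) − v_13(den) = 2; compare against these criteria.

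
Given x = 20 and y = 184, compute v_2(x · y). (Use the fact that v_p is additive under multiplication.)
v_2(3680) = 5

v_p(x) = 2 (factor: 20 = 2^2 · 5); v_p(y) = 3 (factor: 184 = 2^3 · 23). Additivity: v_p(xy) = v_p(x) + v_p(y) = 2 + 3 = 5. (Direct check: xy = 3680 = 2^5 · (115).)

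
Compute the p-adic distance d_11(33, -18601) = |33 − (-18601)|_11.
d_11(33, -18601) = 1/1331

Step 1 — x − y = 33 − (-18601) = 18634. Step 2 — v_11(18634) = 3 (factor: 18634 = (11^3 · 14); the sign does not affect v_p). Step 3 — |x − y|_11 = 11^{-3} = 1/1331.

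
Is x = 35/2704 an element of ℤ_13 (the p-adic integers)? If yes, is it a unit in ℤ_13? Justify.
x ∉ ℤ_13 (v_13(x) = -2 < 0)

ℤ_13 = {x ∈ ℚ_13 : v_13(x) ≥ 0} and ℤ_13^× = {x ∈ ℤ_13 : v_13(x) = 0}. Here v_13(35/2704) = v_13(num) − v_13(den) = -2; compare against these criteria.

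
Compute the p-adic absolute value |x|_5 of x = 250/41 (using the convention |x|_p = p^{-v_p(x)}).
|250/41|_5 = 1/125

Step 1 — compute v_5(x) by factoring powers of 5 out of the numerator and denominator: v_5(250/41) = 3. Step 2 — apply |x|_p = p^{-v_p(x)} = 5^{-3} = 1/125.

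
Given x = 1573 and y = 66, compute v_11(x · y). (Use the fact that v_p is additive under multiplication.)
v_11(103818) = 3

v_p(x) = 2 (factor: 1573 = 11^2 · 13); v_p(y) = 1 (factor: 66 = 11^1 · 6). Additivity: v_p(xy) = v_p(x) + v_p(y) = 2 + 1 = 3. (Direct check: xy = 103818 = 11^3 · (78).)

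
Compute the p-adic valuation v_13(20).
v_13(20) = 0

v_13(n) is the largest exponent k such that 13^k divides n. Factor out: 20 = 13^0 · 20. (Sign doesn't affect v_p.) So v_13(20) = 0.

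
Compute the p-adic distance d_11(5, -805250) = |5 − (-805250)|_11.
d_11(5, -805250) = 1/161051

Step 1 — x − y = 5 − (-805250) = 805255. Step 2 — v_11(805255) = 5 (factor: 805255 = (11^5 · 5); the sign does not affect v_p). Step 3 — |x − y|_11 = 11^{-5} = 1/161051.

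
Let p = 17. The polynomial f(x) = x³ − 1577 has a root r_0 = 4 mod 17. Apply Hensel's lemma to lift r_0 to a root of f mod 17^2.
r_1 = 174 (mod 289)

Hensel: r_{i+1} = r_i − f(r_i)/f′(r_i) mod 17^{i+2}, where f′(x) = 3x². Iterate:
  r_0 = 4 (mod 17)
  r_1 = 174 (mod 289)
Final: r = 174 with f(r) ≡ 0 mod 17^2.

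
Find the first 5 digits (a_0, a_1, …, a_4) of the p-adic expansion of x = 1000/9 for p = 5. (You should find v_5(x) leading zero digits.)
(a_0, …, a_4) = (0, 0, 0, 2, 2)

v_5(1000/9) = 3, so a_0 = ... = a_2 = 0. Factor out: x = 5^3 · u with u = 8/9 a unit in ℤ_5. Expand u iteratively via a_{v+i} = u_i mod 5, u_{i+1} = (u_i − a_{v+i})/5:
  u_0 = 8/9;  a_3 = 2;  u_1 = (u_0 − 2)/5 = -2/9
  u_1 = -2/9;  a_4 = 2;  u_2 = (u_1 − 2)/5 = -4/9
Digits: (0, 0, 0, 2, 2).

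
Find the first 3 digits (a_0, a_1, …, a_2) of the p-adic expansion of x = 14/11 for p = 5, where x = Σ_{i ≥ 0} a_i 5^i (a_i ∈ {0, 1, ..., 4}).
(a_0, …, a_2) = (4, 4, 0)

v_5(14/11) = 0 (numerator and denominator both coprime to 5), so x ∈ ℤ_5^×. Compute digits iteratively via a_i = x_i mod 5, x_{i+1} = (x_i − a_i)/5, with x_0 = x:
  x_0 = 14/11;  a_0 = 4;  x_1 = (x_0 − 4)/5 = -6/11
  x_1 = -6/11;  a_1 = 4;  x_2 = (x_1 − 4)/5 = -10/11
  x_2 = -10/11;  a_2 = 0;  x_3 = (x_2 − 0)/5 = -2/11
Digits: (4, 4, 0).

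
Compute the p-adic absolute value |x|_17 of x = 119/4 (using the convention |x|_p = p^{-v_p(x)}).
|119/4|_17 = 1/17

Step 1 — compute v_17(x) by factoring powers of 17 out of the numerator and denominator: v_17(119/4) = 1. Step 2 — apply |x|_p = p^{-v_p(x)} = 17^{-1} = 1/17.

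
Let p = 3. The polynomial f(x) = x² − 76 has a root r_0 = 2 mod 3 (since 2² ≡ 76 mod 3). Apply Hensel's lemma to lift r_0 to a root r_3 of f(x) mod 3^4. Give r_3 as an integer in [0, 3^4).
r_3 = 20 (mod 81)

Hensel's recurrence: r_{i+1} = r_i − f(r_i)·(f′(r_i))^{-1} mod 3^{i+2}, with f′(x) = 2x. Iterate:
  r_0 = 2 (mod 3)
  r_1 = 2 (mod 9)
  r_2 = 20 (mod 27)
  r_3 = 20 (mod 81)
Final: r_3 = 20, and one checks f(r_3) ≡ 0 mod 3^4.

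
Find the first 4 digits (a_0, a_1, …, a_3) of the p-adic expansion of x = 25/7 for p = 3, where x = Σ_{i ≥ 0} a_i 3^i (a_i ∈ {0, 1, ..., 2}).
(a_0, …, a_3) = (1, 0, 2, 2)

v_3(25/7) = 0 (numerator and denominator both coprime to 3), so x ∈ ℤ_3^×. Compute digits iteratively via a_i = x_i mod 3, x_{i+1} = (x_i − a_i)/3, with x_0 = x:
  x_0 = 25/7;  a_0 = 1;  x_1 = (x_0 − 1)/3 = 6/7
  x_1 = 6/7;  a_1 = 0;  x_2 = (x_1 − 0)/3 = 2/7
  x_2 = 2/7;  a_2 = 2;  x_3 = (x_2 − 2)/3 = -4/7
  x_3 = -4/7;  a_3 = 2;  x_4 = (x_3 − 2)/3 = -6/7
Digits: (1, 0, 2, 2).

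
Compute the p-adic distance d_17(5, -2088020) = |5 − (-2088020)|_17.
d_17(5, -2088020) = 1/83521

Step 1 — x − y = 5 − (-2088020) = 2088025. Step 2 — v_17(2088025) = 4 (factor: 2088025 = (17^4 · 25); the sign does not affect v_p). Step 3 — |x − y|_17 = 17^{-4} = 1/83521.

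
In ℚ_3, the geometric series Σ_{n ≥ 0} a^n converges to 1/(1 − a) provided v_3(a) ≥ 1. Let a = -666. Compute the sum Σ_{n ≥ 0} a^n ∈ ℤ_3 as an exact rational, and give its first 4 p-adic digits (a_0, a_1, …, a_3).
Σ a^n = 1/(1 − a) = 1/667;  first 4 digits = (1, 0, 1, 2)

v_3(a) = 2 ≥ 1, so the series converges in ℤ_3 to 1/(1 − a) = 1/(1 − (-666)) = 1/667. Expand this rational in ℤ_3: compute digits iteratively via d_i = x_i mod 3, x_{i+1} = (x_i − d_i)/3. The first 4 digits are (1, 0, 1, 2).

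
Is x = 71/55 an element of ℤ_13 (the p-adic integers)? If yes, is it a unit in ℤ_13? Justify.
x ∈ ℤ_13^× (unit); v_13(x) = 0

ℤ_13 = {x ∈ ℚ_13 : v_13(x) ≥ 0} and ℤ_13^× = {x ∈ ℤ_13 : v_13(x) = 0}. Here v_13(71/55) = v_13(num) − v_13(den) = 0; compare against these criteria.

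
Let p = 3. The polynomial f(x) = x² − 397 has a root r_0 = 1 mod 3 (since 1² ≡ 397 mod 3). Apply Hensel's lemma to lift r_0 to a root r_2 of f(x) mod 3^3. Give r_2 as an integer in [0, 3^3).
r_2 = 10 (mod 27)

Hensel's recurrence: r_{i+1} = r_i − f(r_i)·(f′(r_i))^{-1} mod 3^{i+2}, with f′(x) = 2x. Iterate:
  r_0 = 1 (mod 3)
  r_1 = 1 (mod 9)
  r_2 = 10 (mod 27)
Final: r_2 = 10, and one checks f(r_2) ≡ 0 mod 3^3.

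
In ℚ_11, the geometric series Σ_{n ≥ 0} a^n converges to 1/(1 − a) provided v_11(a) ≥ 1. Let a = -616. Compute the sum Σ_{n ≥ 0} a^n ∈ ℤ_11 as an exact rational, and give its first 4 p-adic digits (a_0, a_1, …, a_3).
Σ a^n = 1/(1 − a) = 1/617;  first 4 digits = (1, 10, 6, 8)

v_11(a) = 1 ≥ 1, so the series converges in ℤ_11 to 1/(1 − a) = 1/(1 − (-616)) = 1/617. Expand this rational in ℤ_11: compute digits iteratively via d_i = x_i mod 11, x_{i+1} = (x_i − d_i)/11. The first 4 digits are (1, 10, 6, 8).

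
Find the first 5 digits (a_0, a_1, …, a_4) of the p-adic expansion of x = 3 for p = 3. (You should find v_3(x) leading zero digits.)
(a_0, …, a_4) = (0, 1, 0, 0, 0)

v_3(3) = 1, so a_0 = ... = a_0 = 0. Factor out: x = 3^1 · u with u = 1 a unit in ℤ_3. Expand u iteratively via a_{v+i} = u_i mod 3, u_{i+1} = (u_i − a_{v+i})/3:
  u_0 = 1;  a_1 = 1;  u_1 = (u_0 − 1)/3 = 0
  u_1 = 0;  a_2 = 0;  u_2 = (u_1 − 0)/3 = 0
  u_2 = 0;  a_3 = 0;  u_3 = (u_2 − 0)/3 = 0
  u_3 = 0;  a_4 = 0;  u_4 = (u_3 − 0)/3 = 0
Digits: (0, 1, 0, 0, 0).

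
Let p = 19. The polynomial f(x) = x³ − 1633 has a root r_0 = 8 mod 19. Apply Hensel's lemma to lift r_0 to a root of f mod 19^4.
r_3 = 11579 (mod 130321)

Hensel: r_{i+1} = r_i − f(r_i)/f′(r_i) mod 19^{i+2}, where f′(x) = 3x². Iterate:
  r_0 = 8 (mod 19)
  r_1 = 27 (mod 361)
  r_2 = 4720 (mod 6859)
  r_3 = 11579 (mod 130321)
Final: r = 11579 with f(r) ≡ 0 mod 19^4.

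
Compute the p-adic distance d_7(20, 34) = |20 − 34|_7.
d_7(20, 34) = 1/7

Step 1 — x − y = 20 − 34 = -14. Step 2 — v_7(-14) = 1 (factor: -14 = −(7^1 · 2); the sign does not affect v_p). Step 3 — |x − y|_7 = 7^{-1} = 1/7.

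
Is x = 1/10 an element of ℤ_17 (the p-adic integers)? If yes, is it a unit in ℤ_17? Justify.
x ∈ ℤ_17^× (unit); v_17(x) = 0

ℤ_17 = {x ∈ ℚ_17 : v_17(x) ≥ 0} and ℤ_17^× = {x ∈ ℤ_17 : v_17(x) = 0}. Here v_17(1/10) = v_17(num) − v_17(den) = 0; compare against these criteria.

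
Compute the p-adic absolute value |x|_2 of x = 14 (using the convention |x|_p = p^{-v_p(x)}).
|14|_2 = 1/2

Step 1 — compute v_2(x) by factoring powers of 2 out of the numerator and denominator: v_2(14) = 1. Step 2 — apply |x|_p = p^{-v_p(x)} = 2^{-1} = 1/2.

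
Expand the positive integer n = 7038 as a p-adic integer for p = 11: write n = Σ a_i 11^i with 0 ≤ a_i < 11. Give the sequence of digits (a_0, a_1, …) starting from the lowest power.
(a_0, a_1, …) = (9, 1, 3, 5)

Repeated division by 11 gives the digits low-to-high: 7038 = 9 + 1·11^1 + 3·11^2 + 5·11^3. Digit sequence: (9, 1, 3, 5).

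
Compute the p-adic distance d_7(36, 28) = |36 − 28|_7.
d_7(36, 28) = 1

Step 1 — x − y = 36 − 28 = 8. Step 2 — v_7(8) = 0 (factor: 8 = (7^0 · 8); the sign does not affect v_p). Step 3 — |x − y|_7 = 7^{0} = 1.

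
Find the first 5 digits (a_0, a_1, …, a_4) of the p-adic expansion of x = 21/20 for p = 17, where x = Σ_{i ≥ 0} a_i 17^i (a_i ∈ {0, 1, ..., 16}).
(a_0, …, a_4) = (7, 9, 2, 16, 5)

v_17(21/20) = 0 (numerator and denominator both coprime to 17), so x ∈ ℤ_17^×. Compute digits iteratively via a_i = x_i mod 17, x_{i+1} = (x_i − a_i)/17, with x_0 = x:
  x_0 = 21/20;  a_0 = 7;  x_1 = (x_0 − 7)/17 = -7/20
  x_1 = -7/20;  a_1 = 9;  x_2 = (x_1 − 9)/17 = -11/20
  x_2 = -11/20;  a_2 = 2;  x_3 = (x_2 − 2)/17 = -3/20
  x_3 = -3/20;  a_3 = 16;  x_4 = (x_3 − 16)/17 = -19/20
  x_4 = -19/20;  a_4 = 5;  x_5 = (x_4 − 5)/17 = -7/20
Digits: (7, 9, 2, 16, 5).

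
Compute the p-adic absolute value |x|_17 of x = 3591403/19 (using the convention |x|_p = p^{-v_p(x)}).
|3591403/19|_17 = 1/83521

Step 1 — compute v_17(x) by factoring powers of 17 out of the numerator and denominator: v_17(3591403/19) = 4. Step 2 — apply |x|_p = p^{-v_p(x)} = 17^{-4} = 1/83521.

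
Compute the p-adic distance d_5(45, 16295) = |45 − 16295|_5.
d_5(45, 16295) = 1/625

Step 1 — x − y = 45 − 16295 = -16250. Step 2 — v_5(-16250) = 4 (factor: -16250 = −(5^4 · 26); the sign does not affect v_p). Step 3 — |x − y|_5 = 5^{-4} = 1/625.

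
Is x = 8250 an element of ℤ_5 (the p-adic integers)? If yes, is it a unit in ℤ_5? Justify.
x ∈ ℤ_5 but not a unit; v_5(x) = 3 > 0

ℤ_5 = {x ∈ ℚ_5 : v_5(x) ≥ 0} and ℤ_5^× = {x ∈ ℤ_5 : v_5(x) = 0}. Here v_5(8250) = v_5(num) − v_5(den) = 3; compare against these criteria.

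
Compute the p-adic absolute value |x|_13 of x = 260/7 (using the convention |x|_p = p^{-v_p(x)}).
|260/7|_13 = 1/13

Step 1 — compute v_13(x) by factoring powers of 13 out of the numerator and denominator: v_13(260/7) = 1. Step 2 — apply |x|_p = p^{-v_p(x)} = 13^{-1} = 1/13.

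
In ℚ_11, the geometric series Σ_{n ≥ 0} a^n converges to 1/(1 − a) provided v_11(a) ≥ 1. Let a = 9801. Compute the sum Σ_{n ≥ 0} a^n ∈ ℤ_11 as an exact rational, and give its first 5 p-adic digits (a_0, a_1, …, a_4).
Σ a^n = 1/(1 − a) = -1/9800;  first 5 digits = (1, 0, 4, 7, 5)

v_11(a) = 2 ≥ 1, so the series converges in ℤ_11 to 1/(1 − a) = 1/(1 − 9801) = -1/9800. Expand this rational in ℤ_11: compute digits iteratively via d_i = x_i mod 11, x_{i+1} = (x_i − d_i)/11. The first 5 digits are (1, 0, 4, 7, 5).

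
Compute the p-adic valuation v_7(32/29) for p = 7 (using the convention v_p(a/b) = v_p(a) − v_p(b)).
v_7(32/29) = 0

Factor powers of 7 from the numerator and denominator of the reduced fraction: 32 = 7^0 · 32 and 29 = 7^0 · 29. Apply v_p(a/b) = v_p(a) − v_p(b): v_7(32/29) = 0 − 0 = 0.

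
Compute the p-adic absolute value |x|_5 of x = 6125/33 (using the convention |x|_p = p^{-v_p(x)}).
|6125/33|_5 = 1/125

Step 1 — compute v_5(x) by factoring powers of 5 out of the numerator and denominator: v_5(6125/33) = 3. Step 2 — apply |x|_p = p^{-v_p(x)} = 5^{-3} = 1/125.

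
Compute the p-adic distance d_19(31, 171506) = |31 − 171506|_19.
d_19(31, 171506) = 1/6859

Step 1 — x − y = 31 − 171506 = -171475. Step 2 — v_19(-171475) = 3 (factor: -171475 = −(19^3 · 25); the sign does not affect v_p). Step 3 — |x − y|_19 = 19^{-3} = 1/6859.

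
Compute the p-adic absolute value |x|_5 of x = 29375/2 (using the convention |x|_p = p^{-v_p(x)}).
|29375/2|_5 = 1/625

Step 1 — compute v_5(x) by factoring powers of 5 out of the numerator and denominator: v_5(29375/2) = 4. Step 2 — apply |x|_p = p^{-v_p(x)} = 5^{-4} = 1/625.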